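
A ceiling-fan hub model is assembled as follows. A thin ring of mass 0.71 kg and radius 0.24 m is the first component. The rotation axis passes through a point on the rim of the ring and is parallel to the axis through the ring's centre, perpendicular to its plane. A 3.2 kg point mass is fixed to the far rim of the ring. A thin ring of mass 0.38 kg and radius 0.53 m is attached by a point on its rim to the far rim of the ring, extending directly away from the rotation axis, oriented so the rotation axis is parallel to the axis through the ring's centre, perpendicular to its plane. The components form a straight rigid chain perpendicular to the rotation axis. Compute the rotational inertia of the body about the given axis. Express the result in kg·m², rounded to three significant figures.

Thin ring: I_cm = MR² = (0.71)(0.24)² = 0.040896 kg·m²; centre at d = 0.24 m, so the parallel axis theorem gives I = 0.040896 + (0.71)(0.24)² = 0.081792 kg·m².
Point mass: I_cm = 0; centre at d = 0.24 + 0.24 = 0.48 m, so the parallel axis theorem gives I = 0 + (3.2)(0.48)² = 0.73728 kg·m².
Thin ring: I_cm = MR² = (0.38)(0.53)² = 0.10674 kg·m²; centre at d = 0.24 + 0.24 + 0.53 = 1.01 m, so the parallel axis theorem gives I = 0.10674 + (0.38)(1.01)² = 0.49438 kg·m².
Total I = 0.081792 + 0.73728 + 0.49438 = 1.3135 kg·m².

1.31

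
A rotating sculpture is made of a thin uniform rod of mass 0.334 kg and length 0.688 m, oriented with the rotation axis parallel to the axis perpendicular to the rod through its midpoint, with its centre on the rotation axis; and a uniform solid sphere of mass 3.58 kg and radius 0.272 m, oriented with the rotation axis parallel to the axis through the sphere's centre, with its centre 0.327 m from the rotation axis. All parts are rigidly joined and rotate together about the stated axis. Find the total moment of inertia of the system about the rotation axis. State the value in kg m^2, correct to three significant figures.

0.502

Thin rod: I_cm = (1/12)ML² = (1/12)(0.334)(0.688)² = 0.013175 kg m^2; axis through the centre, so I = 0.013175 kg m^2.
Solid sphere: I_cm = (2/5)MR² = (2/5)(3.58)(0.272)² = 0.10595 kg m^2; centre at d = 0.327 m, so I = I_cm + Md² gives I = 0.10595 + (3.58)(0.327)² = 0.48875 kg m^2.
Total I = 0.013175 + 0.48875 = 0.50193 kg m^2.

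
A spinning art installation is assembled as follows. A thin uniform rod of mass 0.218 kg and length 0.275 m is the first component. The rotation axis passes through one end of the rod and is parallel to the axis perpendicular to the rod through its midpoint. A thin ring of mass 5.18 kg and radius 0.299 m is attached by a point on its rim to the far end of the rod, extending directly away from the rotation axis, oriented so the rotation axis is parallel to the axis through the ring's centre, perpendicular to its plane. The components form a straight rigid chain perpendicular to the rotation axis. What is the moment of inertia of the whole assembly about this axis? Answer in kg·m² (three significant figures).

Thin rod: I_cm = (1/12)ML² = (1/12)(0.218)(0.275)² = 0.0013739 kg·m²; centre at d = 0.1375 m, so I = I_cm + Md² gives I = 0.0013739 + (0.218)(0.1375)² = 0.0054954 kg·m².
Thin ring: I_cm = MR² = (5.18)(0.299)² = 0.4631 kg·m²; centre at d = 0.1375 + 0.1375 + 0.299 = 0.574 m, so I = I_cm + Md² gives I = 0.4631 + (5.18)(0.574)² = 2.1698 kg·m².
Total I = 0.0054954 + 2.1698 = 2.1753 kg·m².

2.18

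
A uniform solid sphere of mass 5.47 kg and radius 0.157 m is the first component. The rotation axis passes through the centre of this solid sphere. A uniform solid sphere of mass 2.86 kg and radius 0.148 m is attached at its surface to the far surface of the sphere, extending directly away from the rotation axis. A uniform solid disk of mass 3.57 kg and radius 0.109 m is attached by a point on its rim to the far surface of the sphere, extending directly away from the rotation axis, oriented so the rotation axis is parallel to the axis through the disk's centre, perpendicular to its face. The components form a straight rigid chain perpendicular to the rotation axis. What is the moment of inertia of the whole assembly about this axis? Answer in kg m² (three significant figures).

Solid sphere: I_cm = (2/5)MR² = (2/5)(5.47)(0.157)² = 0.053932 kg m²; axis through the centre, so I = 0.053932 kg m².
Solid sphere: I_cm = (2/5)MR² = (2/5)(2.86)(0.148)² = 0.025058 kg m²; centre at d = 0.157 + 0.148 = 0.305 m, so the parallel axis theorem gives I = 0.025058 + (2.86)(0.305)² = 0.29111 kg m².
Solid disk: I_cm = (1/2)MR² = (1/2)(3.57)(0.109)² = 0.021208 kg m²; centre at d = 0.157 + 0.148 + 0.148 + 0.109 = 0.562 m, so the parallel axis theorem gives I = 0.021208 + (3.57)(0.562)² = 1.1488 kg m².
Total I = 0.053932 + 0.29111 + 1.1488 = 1.4938 kg m².

1.49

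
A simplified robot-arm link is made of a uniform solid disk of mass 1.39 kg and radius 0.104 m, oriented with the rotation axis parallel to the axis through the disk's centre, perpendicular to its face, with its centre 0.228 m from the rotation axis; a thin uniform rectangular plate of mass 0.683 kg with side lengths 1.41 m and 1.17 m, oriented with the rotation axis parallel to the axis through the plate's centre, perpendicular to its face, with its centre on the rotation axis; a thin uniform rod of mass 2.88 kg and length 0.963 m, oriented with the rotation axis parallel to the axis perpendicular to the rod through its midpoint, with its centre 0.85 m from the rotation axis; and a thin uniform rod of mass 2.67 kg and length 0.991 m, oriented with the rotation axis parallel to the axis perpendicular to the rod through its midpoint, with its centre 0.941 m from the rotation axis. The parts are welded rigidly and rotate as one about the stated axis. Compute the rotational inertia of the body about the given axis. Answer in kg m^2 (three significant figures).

Solid disk: I_cm = (1/2)MR² = (1/2)(1.39)(0.104)² = 0.0075171 kg m^2; centre at d = 0.228 m, so the parallel axis theorem gives I = 0.0075171 + (1.39)(0.228)² = 0.079775 kg m^2.
Rectangular plate: I_cm = (1/12)M(a²+b²) = (1/12)(0.683)[(1.41)² + (1.17)²] = 0.19107 kg m^2; axis through the centre, so I = 0.19107 kg m^2.
Thin rod: I_cm = (1/12)ML² = (1/12)(2.88)(0.963)² = 0.22257 kg m^2; centre at d = 0.85 m, so the parallel axis theorem gives I = 0.22257 + (2.88)(0.85)² = 2.3034 kg m^2.
Thin rod: I_cm = (1/12)ML² = (1/12)(2.67)(0.991)² = 0.21851 kg m^2; centre at d = 0.941 m, so the parallel axis theorem gives I = 0.21851 + (2.67)(0.941)² = 2.5827 kg m^2.
Total I = 0.079775 + 0.19107 + 2.3034 + 2.5827 = 5.157 kg m^2.

5.16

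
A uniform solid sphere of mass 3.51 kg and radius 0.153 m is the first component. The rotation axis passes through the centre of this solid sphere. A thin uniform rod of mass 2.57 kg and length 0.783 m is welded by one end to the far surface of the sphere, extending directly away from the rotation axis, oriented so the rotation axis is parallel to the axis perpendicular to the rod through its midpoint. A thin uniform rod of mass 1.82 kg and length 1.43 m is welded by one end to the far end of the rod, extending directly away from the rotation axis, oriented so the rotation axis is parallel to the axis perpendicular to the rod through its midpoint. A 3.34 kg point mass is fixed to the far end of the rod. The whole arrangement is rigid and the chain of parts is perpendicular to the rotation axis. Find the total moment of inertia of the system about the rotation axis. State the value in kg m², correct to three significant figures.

Solid sphere: I_cm = (2/5)MR² = (2/5)(3.51)(0.153)² = 0.032866 kg m²; axis through the centre, so I = 0.032866 kg m².
Thin rod: I_cm = (1/12)ML² = (1/12)(2.57)(0.783)² = 0.1313 kg m²; centre at d = 0.153 + 0.3915 = 0.5445 m, so the parallel axis theorem gives I = 0.1313 + (2.57)(0.5445)² = 0.89326 kg m².
Thin rod: I_cm = (1/12)ML² = (1/12)(1.82)(1.43)² = 0.31014 kg m²; centre at d = 0.153 + 0.3915 + 0.3915 + 0.715 = 1.651 m, so the parallel axis theorem gives I = 0.31014 + (1.82)(1.651)² = 5.2711 kg m².
Point mass: I_cm = 0; centre at d = 0.153 + 0.3915 + 0.3915 + 0.715 + 0.715 = 2.366 m, so the parallel axis theorem gives I = 0 + (3.34)(2.366)² = 18.697 kg m².
Total I = 0.032866 + 0.89326 + 5.2711 + 18.697 = 24.894 kg m².

24.9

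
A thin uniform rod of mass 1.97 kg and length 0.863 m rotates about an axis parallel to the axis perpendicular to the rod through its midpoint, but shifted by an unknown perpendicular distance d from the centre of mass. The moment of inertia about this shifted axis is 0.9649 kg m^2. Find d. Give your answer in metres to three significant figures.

0.654

About the centre-of-mass axis, I_cm = (1/12)ML² = (1/12)(1.97)(0.863)² = 0.12227 kg m^2.
Parallel axis theorem: I = I_cm + Md², so Md² = 0.9649 − 0.12227 = 0.84263 kg m^2.
d = √(0.84263 / 1.97) = 0.65401 m.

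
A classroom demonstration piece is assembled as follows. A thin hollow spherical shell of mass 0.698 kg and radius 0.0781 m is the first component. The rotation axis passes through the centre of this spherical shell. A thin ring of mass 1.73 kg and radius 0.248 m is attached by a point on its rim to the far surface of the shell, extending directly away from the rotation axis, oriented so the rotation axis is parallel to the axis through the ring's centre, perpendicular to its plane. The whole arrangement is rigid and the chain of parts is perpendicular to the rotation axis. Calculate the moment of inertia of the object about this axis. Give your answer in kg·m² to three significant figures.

Spherical shell: I_cm = (2/3)MR² = (2/3)(0.698)(0.0781)² = 0.0028384 kg·m²; axis through the centre, so I = 0.0028384 kg·m².
Thin ring: I_cm = MR² = (1.73)(0.248)² = 0.1064 kg·m²; centre at d = 0.0781 + 0.248 = 0.3261 m, so I = I_cm + Md² gives I = 0.1064 + (1.73)(0.3261)² = 0.29037 kg·m².
Total I = 0.0028384 + 0.29037 = 0.29321 kg·m².

0.293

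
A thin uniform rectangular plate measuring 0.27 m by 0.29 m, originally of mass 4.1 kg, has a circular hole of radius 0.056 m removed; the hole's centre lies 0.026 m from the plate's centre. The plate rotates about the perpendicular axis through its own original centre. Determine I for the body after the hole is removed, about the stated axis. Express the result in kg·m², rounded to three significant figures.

Unpierced body about its centre: I₀ = (1/12)M(a²+b²) = (1/12)(4.1)[(0.27)² + (0.29)²] = 0.053642 kg·m².
The removed disk has mass m = M·πr²/(ab) = (4.1)·π(0.056)²/(0.27·0.29) = 0.51588 kg (same uniform areal density).
Its moment of inertia about the rotation axis (parallel-axis theorem): I_hole = (1/2)mr² + md² = (1/2)(0.51588)(0.056)² + (0.51588)(0.026)² = 0.0011576 kg·m².
Treating the hole as negative mass, I = I₀ − I_hole = 0.053642 − 0.0011576 = 0.052484 kg·m².

0.0525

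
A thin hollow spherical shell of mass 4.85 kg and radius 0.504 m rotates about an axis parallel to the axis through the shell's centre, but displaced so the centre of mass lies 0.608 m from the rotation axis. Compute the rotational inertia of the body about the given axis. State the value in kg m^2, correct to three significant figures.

2.61

I_cm = (2/3)MR² = (2/3)(4.85)(0.504)² = 0.82132 kg m^2; centre at d = 0.608 m, so the parallel axis theorem gives I = 0.82132 + (4.85)(0.608)² = 2.6142 kg m^2.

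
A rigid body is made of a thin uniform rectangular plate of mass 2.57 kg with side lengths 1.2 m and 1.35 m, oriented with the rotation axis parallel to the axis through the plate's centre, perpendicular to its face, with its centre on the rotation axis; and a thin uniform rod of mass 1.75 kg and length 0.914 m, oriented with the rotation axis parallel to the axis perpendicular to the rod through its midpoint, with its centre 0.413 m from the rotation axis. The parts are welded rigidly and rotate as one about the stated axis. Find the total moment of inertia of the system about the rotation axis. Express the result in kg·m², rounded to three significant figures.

Rectangular plate: I_cm = (1/12)M(a²+b²) = (1/12)(2.57)[(1.2)² + (1.35)²] = 0.69872 kg·m²; axis through the centre, so I = 0.69872 kg·m².
Thin rod: I_cm = (1/12)ML² = (1/12)(1.75)(0.914)² = 0.12183 kg·m²; centre at d = 0.413 m, so the parallel axis theorem gives I = 0.12183 + (1.75)(0.413)² = 0.42032 kg·m².
Total I = 0.69872 + 0.42032 = 1.119 kg·m².

1.12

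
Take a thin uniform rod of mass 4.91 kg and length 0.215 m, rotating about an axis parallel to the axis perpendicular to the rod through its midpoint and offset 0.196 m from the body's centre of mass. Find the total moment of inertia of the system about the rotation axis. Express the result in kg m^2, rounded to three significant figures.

0.208

I_cm = (1/12)ML² = (1/12)(4.91)(0.215)² = 0.018914 kg m^2; centre at d = 0.196 m, so I = I_cm + Md² gives I = 0.018914 + (4.91)(0.196)² = 0.20754 kg m^2.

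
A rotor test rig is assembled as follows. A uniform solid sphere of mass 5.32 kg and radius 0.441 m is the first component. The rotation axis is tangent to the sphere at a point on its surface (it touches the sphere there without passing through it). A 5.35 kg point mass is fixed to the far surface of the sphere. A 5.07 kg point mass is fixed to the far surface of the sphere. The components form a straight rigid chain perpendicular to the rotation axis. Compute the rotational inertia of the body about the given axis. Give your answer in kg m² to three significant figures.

9.55

Solid sphere: I_cm = (2/5)MR² = (2/5)(5.32)(0.441)² = 0.41386 kg m²; centre at d = 0.441 m, so I = I_cm + Md² gives I = 0.41386 + (5.32)(0.441)² = 1.4485 kg m².
Point mass: I_cm = 0; centre at d = 0.441 + 0.441 = 0.882 m, so I = I_cm + Md² gives I = 0 + (5.35)(0.882)² = 4.1619 kg m².
Point mass: I_cm = 0; centre at d = 0.441 + 0.441 = 0.882 m, so I = I_cm + Md² gives I = 0 + (5.07)(0.882)² = 3.9441 kg m².
Total I = 1.4485 + 4.1619 + 3.9441 = 9.5545 kg m².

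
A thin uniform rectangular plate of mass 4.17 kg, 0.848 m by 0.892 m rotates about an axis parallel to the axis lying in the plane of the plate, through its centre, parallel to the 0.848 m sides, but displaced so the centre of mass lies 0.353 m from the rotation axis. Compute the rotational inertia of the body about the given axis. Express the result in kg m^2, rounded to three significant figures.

0.796

I_cm = (1/12)Mb² = (1/12)(4.17)(0.892)² = 0.27649 kg m^2; centre at d = 0.353 m, so the parallel axis theorem gives I = 0.27649 + (4.17)(0.353)² = 0.79611 kg m^2.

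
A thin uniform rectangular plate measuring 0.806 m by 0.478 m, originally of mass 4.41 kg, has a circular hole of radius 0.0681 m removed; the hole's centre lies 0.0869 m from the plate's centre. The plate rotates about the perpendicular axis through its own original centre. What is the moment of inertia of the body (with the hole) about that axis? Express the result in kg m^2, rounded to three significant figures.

0.321

Unpierced body about its centre: I₀ = (1/12)M(a²+b²) = (1/12)(4.41)[(0.806)² + (0.478)²] = 0.32271 kg m^2.
The removed disk has mass m = M·πr²/(ab) = (4.41)·π(0.0681)²/(0.806·0.478) = 0.16677 kg (same uniform areal density).
Its moment of inertia about the rotation axis (parallel-axis theorem): I_hole = (1/2)mr² + md² = (1/2)(0.16677)(0.0681)² + (0.16677)(0.0869)² = 0.0016461 kg m^2.
Treating the hole as negative mass, I = I₀ − I_hole = 0.32271 − 0.0016461 = 0.32106 kg m^2.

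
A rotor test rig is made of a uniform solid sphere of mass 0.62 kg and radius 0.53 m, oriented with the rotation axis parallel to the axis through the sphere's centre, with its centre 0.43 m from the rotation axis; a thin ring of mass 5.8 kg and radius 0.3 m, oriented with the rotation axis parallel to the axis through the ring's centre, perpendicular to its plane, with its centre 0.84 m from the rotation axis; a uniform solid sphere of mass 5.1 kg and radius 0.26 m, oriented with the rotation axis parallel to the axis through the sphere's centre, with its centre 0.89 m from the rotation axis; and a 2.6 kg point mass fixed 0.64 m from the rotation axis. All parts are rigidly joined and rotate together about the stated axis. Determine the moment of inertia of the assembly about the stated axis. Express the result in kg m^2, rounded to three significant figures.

Solid sphere: I_cm = (2/5)MR² = (2/5)(0.62)(0.53)² = 0.069663 kg m^2; centre at d = 0.43 m, so the parallel axis theorem gives I = 0.069663 + (0.62)(0.43)² = 0.1843 kg m^2.
Thin ring: I_cm = MR² = (5.8)(0.3)² = 0.522 kg m^2; centre at d = 0.84 m, so the parallel axis theorem gives I = 0.522 + (5.8)(0.84)² = 4.6145 kg m^2.
Solid sphere: I_cm = (2/5)MR² = (2/5)(5.1)(0.26)² = 0.1379 kg m^2; centre at d = 0.89 m, so the parallel axis theorem gives I = 0.1379 + (5.1)(0.89)² = 4.1776 kg m^2.
Point mass: I_cm = 0; centre at d = 0.64 m, so the parallel axis theorem gives I = 0 + (2.6)(0.64)² = 1.065 kg m^2.
Total I = 0.1843 + 4.6145 + 4.1776 + 1.065 = 10.041 kg m^2.

10.0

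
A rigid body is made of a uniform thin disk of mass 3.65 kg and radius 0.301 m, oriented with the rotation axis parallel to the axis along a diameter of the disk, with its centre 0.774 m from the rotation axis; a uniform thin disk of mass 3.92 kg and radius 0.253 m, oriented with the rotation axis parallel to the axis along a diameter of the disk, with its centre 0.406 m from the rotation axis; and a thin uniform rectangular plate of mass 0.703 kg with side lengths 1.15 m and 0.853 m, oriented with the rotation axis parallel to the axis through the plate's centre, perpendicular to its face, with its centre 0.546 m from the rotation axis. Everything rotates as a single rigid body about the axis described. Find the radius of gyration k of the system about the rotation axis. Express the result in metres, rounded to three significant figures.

0.632

Thin disk: I_cm = (1/4)MR² = (1/4)(3.65)(0.301)² = 0.082673 kg m^2; centre at d = 0.774 m, so the parallel axis theorem gives I = 0.082673 + (3.65)(0.774)² = 2.2693 kg m^2.
Thin disk: I_cm = (1/4)MR² = (1/4)(3.92)(0.253)² = 0.062729 kg m^2; centre at d = 0.406 m, so the parallel axis theorem gives I = 0.062729 + (3.92)(0.406)² = 0.70889 kg m^2.
Rectangular plate: I_cm = (1/12)M(a²+b²) = (1/12)(0.703)[(1.15)² + (0.853)²] = 0.1201 kg m^2; centre at d = 0.546 m, so the parallel axis theorem gives I = 0.1201 + (0.703)(0.546)² = 0.32968 kg m^2.
Total I = 3.3079 kg m^2; total mass M = 8.273 kg.
k = √(I/M) = √(3.3079/8.273) = 0.63233 m.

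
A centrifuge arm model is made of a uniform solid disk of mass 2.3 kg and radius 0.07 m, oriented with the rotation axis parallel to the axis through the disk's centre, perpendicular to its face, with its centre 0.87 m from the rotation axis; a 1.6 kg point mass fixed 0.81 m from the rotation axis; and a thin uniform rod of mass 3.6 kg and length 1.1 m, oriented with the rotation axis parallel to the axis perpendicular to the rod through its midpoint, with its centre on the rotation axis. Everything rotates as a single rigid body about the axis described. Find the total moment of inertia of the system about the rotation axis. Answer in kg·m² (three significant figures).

Solid disk: I_cm = (1/2)MR² = (1/2)(2.3)(0.07)² = 0.005635 kg·m²; centre at d = 0.87 m, so the parallel axis theorem gives I = 0.005635 + (2.3)(0.87)² = 1.7465 kg·m².
Point mass: I_cm = 0; centre at d = 0.81 m, so the parallel axis theorem gives I = 0 + (1.6)(0.81)² = 1.0498 kg·m².
Thin rod: I_cm = (1/12)ML² = (1/12)(3.6)(1.1)² = 0.363 kg·m²; axis through the centre, so I = 0.363 kg·m².
Total I = 1.7465 + 1.0498 + 0.363 = 3.1593 kg·m².

3.16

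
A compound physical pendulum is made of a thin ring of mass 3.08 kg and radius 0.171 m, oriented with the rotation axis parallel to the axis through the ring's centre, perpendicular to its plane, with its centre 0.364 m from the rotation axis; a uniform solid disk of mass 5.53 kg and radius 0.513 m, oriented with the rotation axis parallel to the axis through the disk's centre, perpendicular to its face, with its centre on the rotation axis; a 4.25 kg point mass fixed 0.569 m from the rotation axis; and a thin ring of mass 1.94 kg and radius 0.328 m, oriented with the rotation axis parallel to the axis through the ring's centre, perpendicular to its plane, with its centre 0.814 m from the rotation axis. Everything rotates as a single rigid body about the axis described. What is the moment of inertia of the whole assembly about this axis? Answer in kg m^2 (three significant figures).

Thin ring: I_cm = MR² = (3.08)(0.171)² = 0.090062 kg m^2; centre at d = 0.364 m, so I = I_cm + Md² gives I = 0.090062 + (3.08)(0.364)² = 0.49815 kg m^2.
Solid disk: I_cm = (1/2)MR² = (1/2)(5.53)(0.513)² = 0.72766 kg m^2; axis through the centre, so I = 0.72766 kg m^2.
Point mass: I_cm = 0; centre at d = 0.569 m, so I = I_cm + Md² gives I = 0 + (4.25)(0.569)² = 1.376 kg m^2.
Thin ring: I_cm = MR² = (1.94)(0.328)² = 0.20871 kg m^2; centre at d = 0.814 m, so I = I_cm + Md² gives I = 0.20871 + (1.94)(0.814)² = 1.4941 kg m^2.
Total I = 0.49815 + 0.72766 + 1.376 + 1.4941 = 4.0959 kg m^2.

4.10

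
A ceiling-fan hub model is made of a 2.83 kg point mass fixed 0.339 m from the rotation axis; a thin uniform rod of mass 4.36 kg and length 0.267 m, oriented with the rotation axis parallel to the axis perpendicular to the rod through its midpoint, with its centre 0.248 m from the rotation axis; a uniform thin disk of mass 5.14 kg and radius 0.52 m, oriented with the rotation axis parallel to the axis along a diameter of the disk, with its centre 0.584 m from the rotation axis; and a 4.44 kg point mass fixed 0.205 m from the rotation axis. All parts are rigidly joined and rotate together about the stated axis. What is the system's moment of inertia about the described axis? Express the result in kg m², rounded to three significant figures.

2.91

Point mass: I_cm = 0; centre at d = 0.339 m, so I = I_cm + Md² gives I = 0 + (2.83)(0.339)² = 0.32523 kg m².
Thin rod: I_cm = (1/12)ML² = (1/12)(4.36)(0.267)² = 0.025902 kg m²; centre at d = 0.248 m, so I = I_cm + Md² gives I = 0.025902 + (4.36)(0.248)² = 0.29406 kg m².
Thin disk: I_cm = (1/4)MR² = (1/4)(5.14)(0.52)² = 0.34746 kg m²; centre at d = 0.584 m, so I = I_cm + Md² gives I = 0.34746 + (5.14)(0.584)² = 2.1005 kg m².
Point mass: I_cm = 0; centre at d = 0.205 m, so I = I_cm + Md² gives I = 0 + (4.44)(0.205)² = 0.18659 kg m².
Total I = 0.32523 + 0.29406 + 2.1005 + 0.18659 = 2.9064 kg m².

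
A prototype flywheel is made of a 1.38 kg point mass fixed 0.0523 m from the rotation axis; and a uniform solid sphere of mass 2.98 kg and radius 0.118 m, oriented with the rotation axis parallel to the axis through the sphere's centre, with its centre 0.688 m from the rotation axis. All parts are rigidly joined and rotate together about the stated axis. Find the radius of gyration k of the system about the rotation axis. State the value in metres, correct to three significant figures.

Point mass: I_cm = 0; centre at d = 0.0523 m, so the parallel axis theorem gives I = 0 + (1.38)(0.0523)² = 0.0037747 kg·m².
Solid sphere: I_cm = (2/5)MR² = (2/5)(2.98)(0.118)² = 0.016597 kg·m²; centre at d = 0.688 m, so the parallel axis theorem gives I = 0.016597 + (2.98)(0.688)² = 1.4272 kg·m².
Total I = 1.4309 kg·m²; total mass M = 4.36 kg.
k = √(I/M) = √(1.4309/4.36) = 0.57288 m.

0.573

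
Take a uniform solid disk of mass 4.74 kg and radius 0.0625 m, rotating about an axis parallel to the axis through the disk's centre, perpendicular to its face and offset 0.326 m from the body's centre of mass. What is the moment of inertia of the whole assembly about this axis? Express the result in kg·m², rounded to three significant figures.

I_cm = (1/2)MR² = (1/2)(4.74)(0.0625)² = 0.0092578 kg·m²; centre at d = 0.326 m, so the parallel axis theorem gives I = 0.0092578 + (4.74)(0.326)² = 0.51301 kg·m².

0.513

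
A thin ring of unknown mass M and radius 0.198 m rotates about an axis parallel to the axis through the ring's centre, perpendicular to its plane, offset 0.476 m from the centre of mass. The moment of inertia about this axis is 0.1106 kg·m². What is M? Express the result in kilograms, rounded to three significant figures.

I = I_cm + Md² = MR² + Md² = M·[1·(0.198)² + (0.476)²] = M·0.26578.
So M = 0.1106 / 0.26578 = 0.41613 kg.

0.416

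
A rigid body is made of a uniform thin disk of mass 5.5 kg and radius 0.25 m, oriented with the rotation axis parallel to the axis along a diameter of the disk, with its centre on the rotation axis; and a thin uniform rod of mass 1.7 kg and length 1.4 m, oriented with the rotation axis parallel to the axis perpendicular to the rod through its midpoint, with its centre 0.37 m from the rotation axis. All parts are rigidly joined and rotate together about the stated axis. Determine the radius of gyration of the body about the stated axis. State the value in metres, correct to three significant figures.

0.288

Thin disk: I_cm = (1/4)MR² = (1/4)(5.5)(0.25)² = 0.085938 kg·m²; axis through the centre, so I = 0.085938 kg·m².
Thin rod: I_cm = (1/12)ML² = (1/12)(1.7)(1.4)² = 0.27767 kg·m²; centre at d = 0.37 m, so the parallel axis theorem gives I = 0.27767 + (1.7)(0.37)² = 0.5104 kg·m².
Total I = 0.59633 kg·m²; total mass M = 7.2 kg.
k = √(I/M) = √(0.59633/7.2) = 0.28779 m.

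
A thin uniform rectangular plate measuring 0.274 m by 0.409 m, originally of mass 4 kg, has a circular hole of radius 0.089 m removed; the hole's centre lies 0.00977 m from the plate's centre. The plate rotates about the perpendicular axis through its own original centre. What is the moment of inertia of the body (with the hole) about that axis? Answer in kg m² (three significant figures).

0.0772

Unpierced body about its centre: I₀ = (1/12)M(a²+b²) = (1/12)(4)[(0.274)² + (0.409)²] = 0.080786 kg m².
The removed disk has mass m = M·πr²/(ab) = (4)·π(0.089)²/(0.274·0.409) = 0.88821 kg (same uniform areal density).
Its moment of inertia about the rotation axis (parallel-axis theorem): I_hole = (1/2)mr² + md² = (1/2)(0.88821)(0.089)² + (0.88821)(0.00977)² = 0.0036025 kg m².
Treating the hole as negative mass, I = I₀ − I_hole = 0.080786 − 0.0036025 = 0.077183 kg m².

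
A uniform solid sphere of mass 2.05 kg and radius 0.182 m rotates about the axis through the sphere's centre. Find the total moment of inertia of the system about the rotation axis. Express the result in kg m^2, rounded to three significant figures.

0.0272

I_cm = (2/5)MR² = (2/5)(2.05)(0.182)² = 0.027162 kg m^2; axis through the centre, so I = 0.027162 kg m^2.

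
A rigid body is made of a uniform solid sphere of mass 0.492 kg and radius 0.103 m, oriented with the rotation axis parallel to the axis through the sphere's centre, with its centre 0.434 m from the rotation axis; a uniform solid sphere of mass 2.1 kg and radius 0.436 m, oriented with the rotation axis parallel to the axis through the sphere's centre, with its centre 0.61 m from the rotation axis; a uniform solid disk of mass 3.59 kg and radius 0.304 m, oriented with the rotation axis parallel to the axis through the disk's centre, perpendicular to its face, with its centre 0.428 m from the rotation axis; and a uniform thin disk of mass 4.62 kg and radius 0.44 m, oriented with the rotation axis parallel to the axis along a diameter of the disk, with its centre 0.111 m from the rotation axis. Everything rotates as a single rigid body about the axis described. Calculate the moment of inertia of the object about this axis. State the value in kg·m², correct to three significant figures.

Solid sphere: I_cm = (2/5)MR² = (2/5)(0.492)(0.103)² = 0.0020879 kg·m²; centre at d = 0.434 m, so I = I_cm + Md² gives I = 0.0020879 + (0.492)(0.434)² = 0.094759 kg·m².
Solid sphere: I_cm = (2/5)MR² = (2/5)(2.1)(0.436)² = 0.15968 kg·m²; centre at d = 0.61 m, so I = I_cm + Md² gives I = 0.15968 + (2.1)(0.61)² = 0.94109 kg·m².
Solid disk: I_cm = (1/2)MR² = (1/2)(3.59)(0.304)² = 0.16589 kg·m²; centre at d = 0.428 m, so I = I_cm + Md² gives I = 0.16589 + (3.59)(0.428)² = 0.82352 kg·m².
Thin disk: I_cm = (1/4)MR² = (1/4)(4.62)(0.44)² = 0.22361 kg·m²; centre at d = 0.111 m, so I = I_cm + Md² gives I = 0.22361 + (4.62)(0.111)² = 0.28053 kg·m².
Total I = 0.094759 + 0.94109 + 0.82352 + 0.28053 = 2.1399 kg·m².

2.14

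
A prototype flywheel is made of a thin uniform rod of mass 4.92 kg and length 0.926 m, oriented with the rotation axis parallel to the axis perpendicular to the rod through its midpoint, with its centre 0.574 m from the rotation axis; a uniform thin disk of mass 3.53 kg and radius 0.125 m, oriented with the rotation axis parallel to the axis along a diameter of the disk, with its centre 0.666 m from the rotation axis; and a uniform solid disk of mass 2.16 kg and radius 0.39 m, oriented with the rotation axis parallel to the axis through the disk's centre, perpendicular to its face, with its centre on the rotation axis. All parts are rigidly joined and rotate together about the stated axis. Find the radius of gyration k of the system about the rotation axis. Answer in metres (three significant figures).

0.592

Thin rod: I_cm = (1/12)ML² = (1/12)(4.92)(0.926)² = 0.35157 kg m²; centre at d = 0.574 m, so I = I_cm + Md² gives I = 0.35157 + (4.92)(0.574)² = 1.9726 kg m².
Thin disk: I_cm = (1/4)MR² = (1/4)(3.53)(0.125)² = 0.013789 kg m²; centre at d = 0.666 m, so I = I_cm + Md² gives I = 0.013789 + (3.53)(0.666)² = 1.5795 kg m².
Solid disk: I_cm = (1/2)MR² = (1/2)(2.16)(0.39)² = 0.16427 kg m²; axis through the centre, so I = 0.16427 kg m².
Total I = 3.7164 kg m²; total mass M = 10.61 kg.
k = √(I/M) = √(3.7164/10.61) = 0.59184 m.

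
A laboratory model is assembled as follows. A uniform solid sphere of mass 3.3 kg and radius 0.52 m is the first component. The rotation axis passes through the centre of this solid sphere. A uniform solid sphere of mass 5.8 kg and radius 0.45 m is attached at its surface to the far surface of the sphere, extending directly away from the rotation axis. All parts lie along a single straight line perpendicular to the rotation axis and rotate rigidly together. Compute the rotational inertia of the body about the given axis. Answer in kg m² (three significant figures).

6.28

Solid sphere: I_cm = (2/5)MR² = (2/5)(3.3)(0.52)² = 0.35693 kg m²; axis through the centre, so I = 0.35693 kg m².
Solid sphere: I_cm = (2/5)MR² = (2/5)(5.8)(0.45)² = 0.4698 kg m²; centre at d = 0.52 + 0.45 = 0.97 m, so I = I_cm + Md² gives I = 0.4698 + (5.8)(0.97)² = 5.927 kg m².
Total I = 0.35693 + 5.927 = 6.2839 kg m².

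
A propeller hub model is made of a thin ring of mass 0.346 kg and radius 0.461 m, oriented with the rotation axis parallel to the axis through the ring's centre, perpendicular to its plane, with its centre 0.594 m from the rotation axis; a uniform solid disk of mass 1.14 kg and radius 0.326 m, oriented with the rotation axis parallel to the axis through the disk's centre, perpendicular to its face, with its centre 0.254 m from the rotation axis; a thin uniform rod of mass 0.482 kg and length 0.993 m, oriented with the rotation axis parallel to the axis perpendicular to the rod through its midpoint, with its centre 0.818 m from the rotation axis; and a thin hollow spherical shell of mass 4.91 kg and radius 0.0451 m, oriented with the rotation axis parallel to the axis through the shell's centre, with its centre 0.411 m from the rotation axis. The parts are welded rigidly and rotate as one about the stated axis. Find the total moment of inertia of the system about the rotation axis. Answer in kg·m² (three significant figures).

Thin ring: I_cm = MR² = (0.346)(0.461)² = 0.073532 kg·m²; centre at d = 0.594 m, so I = I_cm + Md² gives I = 0.073532 + (0.346)(0.594)² = 0.19561 kg·m².
Solid disk: I_cm = (1/2)MR² = (1/2)(1.14)(0.326)² = 0.060577 kg·m²; centre at d = 0.254 m, so I = I_cm + Md² gives I = 0.060577 + (1.14)(0.254)² = 0.13413 kg·m².
Thin rod: I_cm = (1/12)ML² = (1/12)(0.482)(0.993)² = 0.039606 kg·m²; centre at d = 0.818 m, so I = I_cm + Md² gives I = 0.039606 + (0.482)(0.818)² = 0.36212 kg·m².
Spherical shell: I_cm = (2/3)MR² = (2/3)(4.91)(0.0451)² = 0.006658 kg·m²; centre at d = 0.411 m, so I = I_cm + Md² gives I = 0.006658 + (4.91)(0.411)² = 0.83606 kg·m².
Total I = 0.19561 + 0.13413 + 0.36212 + 0.83606 = 1.5279 kg·m².

1.53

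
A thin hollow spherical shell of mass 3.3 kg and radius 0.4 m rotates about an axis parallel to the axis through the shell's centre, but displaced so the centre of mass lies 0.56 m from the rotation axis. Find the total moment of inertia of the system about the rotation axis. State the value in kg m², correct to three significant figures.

1.39

I_cm = (2/3)MR² = (2/3)(3.3)(0.4)² = 0.352 kg m²; centre at d = 0.56 m, so I = I_cm + Md² gives I = 0.352 + (3.3)(0.56)² = 1.3869 kg m².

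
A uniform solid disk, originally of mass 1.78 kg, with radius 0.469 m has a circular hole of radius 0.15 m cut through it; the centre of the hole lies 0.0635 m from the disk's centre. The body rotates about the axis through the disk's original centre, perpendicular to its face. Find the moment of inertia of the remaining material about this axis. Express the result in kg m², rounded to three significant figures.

Unpierced body about its centre: I₀ = (1/2)MR² = (1/2)(1.78)(0.469)² = 0.19577 kg m².
The removed disk has mass m = M·(r/R)² = (1.78)(0.15/0.469)² = 0.18208 kg (same uniform areal density).
Its moment of inertia about the rotation axis (parallel-axis theorem): I_hole = (1/2)mr² + md² = (1/2)(0.18208)(0.15)² + (0.18208)(0.0635)² = 0.0027826 kg m².
Treating the hole as negative mass, I = I₀ − I_hole = 0.19577 − 0.0027826 = 0.19298 kg m².

0.193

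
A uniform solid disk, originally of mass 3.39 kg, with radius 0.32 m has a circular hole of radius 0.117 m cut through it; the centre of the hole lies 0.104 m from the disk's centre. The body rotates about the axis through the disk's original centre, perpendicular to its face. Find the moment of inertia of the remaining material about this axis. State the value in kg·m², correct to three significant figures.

Unpierced body about its centre: I₀ = (1/2)MR² = (1/2)(3.39)(0.32)² = 0.17357 kg·m².
The removed disk has mass m = M·(r/R)² = (3.39)(0.117/0.32)² = 0.45318 kg (same uniform areal density).
Its moment of inertia about the rotation axis (parallel-axis theorem): I_hole = (1/2)mr² + md² = (1/2)(0.45318)(0.117)² + (0.45318)(0.104)² = 0.0080034 kg·m².
Treating the hole as negative mass, I = I₀ − I_hole = 0.17357 − 0.0080034 = 0.16556 kg·m².

0.166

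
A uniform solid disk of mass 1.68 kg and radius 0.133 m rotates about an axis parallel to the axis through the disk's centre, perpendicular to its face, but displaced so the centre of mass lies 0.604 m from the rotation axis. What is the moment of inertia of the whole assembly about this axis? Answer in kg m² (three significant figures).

0.628

I_cm = (1/2)MR² = (1/2)(1.68)(0.133)² = 0.014859 kg m²; centre at d = 0.604 m, so the parallel axis theorem gives I = 0.014859 + (1.68)(0.604)² = 0.62775 kg m².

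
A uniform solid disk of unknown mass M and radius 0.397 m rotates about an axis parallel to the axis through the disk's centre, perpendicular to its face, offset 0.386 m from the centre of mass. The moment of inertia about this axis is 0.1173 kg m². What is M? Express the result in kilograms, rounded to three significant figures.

0.515

I = I_cm + Md² = (1/2)MR² + Md² = M·[0.5·(0.397)² + (0.386)²] = M·0.2278.
So M = 0.1173 / 0.2278 = 0.51492 kg.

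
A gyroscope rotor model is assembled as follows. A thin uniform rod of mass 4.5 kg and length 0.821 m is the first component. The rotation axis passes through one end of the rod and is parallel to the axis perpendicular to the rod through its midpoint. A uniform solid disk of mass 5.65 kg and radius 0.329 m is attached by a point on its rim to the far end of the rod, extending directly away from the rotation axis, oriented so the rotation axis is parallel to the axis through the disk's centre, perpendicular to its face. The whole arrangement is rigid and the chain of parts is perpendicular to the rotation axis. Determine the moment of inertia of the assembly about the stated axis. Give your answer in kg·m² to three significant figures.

Thin rod: I_cm = (1/12)ML² = (1/12)(4.5)(0.821)² = 0.25277 kg·m²; centre at d = 0.4105 m, so the parallel axis theorem gives I = 0.25277 + (4.5)(0.4105)² = 1.0111 kg·m².
Solid disk: I_cm = (1/2)MR² = (1/2)(5.65)(0.329)² = 0.30578 kg·m²; centre at d = 0.4105 + 0.4105 + 0.329 = 1.15 m, so the parallel axis theorem gives I = 0.30578 + (5.65)(1.15)² = 7.7779 kg·m².
Total I = 1.0111 + 7.7779 = 8.789 kg·m².

8.79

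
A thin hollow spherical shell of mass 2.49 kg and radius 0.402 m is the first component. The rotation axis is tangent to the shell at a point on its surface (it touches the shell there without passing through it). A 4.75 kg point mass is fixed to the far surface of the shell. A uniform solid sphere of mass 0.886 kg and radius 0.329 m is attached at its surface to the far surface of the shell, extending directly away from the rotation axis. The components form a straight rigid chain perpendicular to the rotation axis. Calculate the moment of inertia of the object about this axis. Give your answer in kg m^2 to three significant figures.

4.92

Spherical shell: I_cm = (2/3)MR² = (2/3)(2.49)(0.402)² = 0.26826 kg m^2; centre at d = 0.402 m, so I = I_cm + Md² gives I = 0.26826 + (2.49)(0.402)² = 0.67066 kg m^2.
Point mass: I_cm = 0; centre at d = 0.402 + 0.402 = 0.804 m, so I = I_cm + Md² gives I = 0 + (4.75)(0.804)² = 3.0705 kg m^2.
Solid sphere: I_cm = (2/5)MR² = (2/5)(0.886)(0.329)² = 0.038361 kg m^2; centre at d = 0.402 + 0.402 + 0.329 = 1.133 m, so I = I_cm + Md² gives I = 0.038361 + (0.886)(1.133)² = 1.1757 kg m^2.
Total I = 0.67066 + 3.0705 + 1.1757 = 4.9168 kg m^2.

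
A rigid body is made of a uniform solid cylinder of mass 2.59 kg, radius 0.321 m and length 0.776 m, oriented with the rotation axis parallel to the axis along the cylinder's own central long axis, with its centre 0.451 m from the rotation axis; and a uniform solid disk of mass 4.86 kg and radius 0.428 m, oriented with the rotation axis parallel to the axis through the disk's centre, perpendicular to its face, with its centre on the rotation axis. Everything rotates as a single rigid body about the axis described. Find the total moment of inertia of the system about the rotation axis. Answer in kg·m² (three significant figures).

Solid cylinder: I_cm = (1/2)MR² = (1/2)(2.59)(0.321)² = 0.13344 kg·m²; centre at d = 0.451 m, so I = I_cm + Md² gives I = 0.13344 + (2.59)(0.451)² = 0.66025 kg·m².
Solid disk: I_cm = (1/2)MR² = (1/2)(4.86)(0.428)² = 0.44514 kg·m²; axis through the centre, so I = 0.44514 kg·m².
Total I = 0.66025 + 0.44514 = 1.1054 kg·m².

1.11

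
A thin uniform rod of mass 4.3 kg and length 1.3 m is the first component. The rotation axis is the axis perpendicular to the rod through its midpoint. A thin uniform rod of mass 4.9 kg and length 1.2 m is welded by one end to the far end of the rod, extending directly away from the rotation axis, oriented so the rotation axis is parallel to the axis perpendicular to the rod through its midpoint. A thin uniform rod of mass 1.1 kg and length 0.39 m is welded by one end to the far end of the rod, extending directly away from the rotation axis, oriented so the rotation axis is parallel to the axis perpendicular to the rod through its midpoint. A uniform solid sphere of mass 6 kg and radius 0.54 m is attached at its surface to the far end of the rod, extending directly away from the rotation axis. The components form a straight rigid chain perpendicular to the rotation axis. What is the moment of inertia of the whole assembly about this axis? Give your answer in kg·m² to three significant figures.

60.5

Thin rod: I_cm = (1/12)ML² = (1/12)(4.3)(1.3)² = 0.60558 kg·m²; axis through the centre, so I = 0.60558 kg·m².
Thin rod: I_cm = (1/12)ML² = (1/12)(4.9)(1.2)² = 0.588 kg·m²; centre at d = 0.65 + 0.6 = 1.25 m, so I = I_cm + Md² gives I = 0.588 + (4.9)(1.25)² = 8.2443 kg·m².
Thin rod: I_cm = (1/12)ML² = (1/12)(1.1)(0.39)² = 0.013943 kg·m²; centre at d = 0.65 + 0.6 + 0.6 + 0.195 = 2.045 m, so I = I_cm + Md² gives I = 0.013943 + (1.1)(2.045)² = 4.6142 kg·m².
Solid sphere: I_cm = (2/5)MR² = (2/5)(6)(0.54)² = 0.69984 kg·m²; centre at d = 0.65 + 0.6 + 0.6 + 0.195 + 0.195 + 0.54 = 2.78 m, so I = I_cm + Md² gives I = 0.69984 + (6)(2.78)² = 47.07 kg·m².
Total I = 0.60558 + 8.2443 + 4.6142 + 47.07 = 60.534 kg·m².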